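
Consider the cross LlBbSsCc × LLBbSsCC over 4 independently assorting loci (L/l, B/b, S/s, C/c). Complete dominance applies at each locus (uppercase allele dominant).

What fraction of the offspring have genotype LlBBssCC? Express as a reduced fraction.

P(LlBBssCC) = 1/64

LlBbSsCc gametes: LBSC×1, LBSc×1, LBsC×1, LBsc×1, LbSC×1, LbSc×1, LbsC×1, Lbsc×1, lBSC×1, lBSc×1, lBsC×1, lBsc×1, lbSC×1, lbSc×1, lbsC×1, lbsc×1
LLBbSsCC gametes: LBSC×4, LBsC×4, LbSC×4, LbsC×4
LlBbSsCc×LLBbSsCC grid (16·16=256): LLBBSSCC=4 LLBBSSCc=4 LLBBSsCC=8 LLBBSsCc=8 LLBBssCC=4 LLBBssCc=4 LLBbSSCC=8 LLBbSSCc=8 LLBbSsCC=16 LLBbSsCc=16 LLBbssCC=8 LLBbssCc=8 LLbbSSCC=4 LLbbSSCc=4 LLbbSsCC=8 LLbbSsCc=8 LLbbssCC=4 LLbbssCc=4 LlBBSSCC=4 LlBBSSCc=4 LlBBSsCC=8 LlBBSsCc=8 LlBBssCC=4 LlBBssCc=4 LlBbSSCC=8 LlBbSSCc=8 LlBbSsCC=16 LlBbSsCc=16 LlBbssCC=8 LlBbssCc=8 LlbbSSCC=4 LlbbSSCc=4 LlbbSsCC=8 LlbbSsCc=8 LlbbssCC=4 LlbbssCc=4
LlBBssCC hits 4/256; gcd=4; 4÷4/256÷4 = 1/64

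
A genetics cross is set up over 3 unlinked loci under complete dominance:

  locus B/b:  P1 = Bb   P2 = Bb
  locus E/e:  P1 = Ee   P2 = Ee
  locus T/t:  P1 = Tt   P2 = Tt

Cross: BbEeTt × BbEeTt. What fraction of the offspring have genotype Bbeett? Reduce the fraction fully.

P(Bbeett) = 1/32

BbEeTt gametes: BET×1, BEt×1, BeT×1, Bet×1, bET×1, bEt×1, beT×1, bet×1
BbEeTt gametes: BET×1, BEt×1, BeT×1, Bet×1, bET×1, bEt×1, beT×1, bet×1
BbEeTt×BbEeTt grid (8·8=64): BBEETT=1 BBEETt=2 BBEEtt=1 BBEeTT=2 BBEeTt=4 BBEett=2 BBeeTT=1 BBeeTt=2 BBeett=1 BbEETT=2 BbEETt=4 BbEEtt=2 BbEeTT=4 BbEeTt=8 BbEett=4 BbeeTT=2 BbeeTt=4 Bbeett=2 bbEETT=1 bbEETt=2 bbEEtt=1 bbEeTT=2 bbEeTt=4 bbEett=2 bbeeTT=1 bbeeTt=2 bbeett=1
Bbeett hits 2/64; gcd=2; 2÷2/64÷2 = 1/32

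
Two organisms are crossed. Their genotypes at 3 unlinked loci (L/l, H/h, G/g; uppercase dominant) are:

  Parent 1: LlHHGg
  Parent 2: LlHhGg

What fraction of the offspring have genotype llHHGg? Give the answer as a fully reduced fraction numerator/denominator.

LlHHGg gametes: LHG×2, LHg×2, lHG×2, lHg×2
LlHhGg gametes: LHG×1, LHg×1, LhG×1, Lhg×1, lHG×1, lHg×1, lhG×1, lhg×1
LlHHGg×LlHhGg grid (8·8=64): LLHHGG=2 LLHHGg=4 LLHHgg=2 LLHhGG=2 LLHhGg=4 LLHhgg=2 LlHHGG=4 LlHHGg=8 LlHHgg=4 LlHhGG=4 LlHhGg=8 LlHhgg=4 llHHGG=2 llHHGg=4 llHHgg=2 llHhGG=2 llHhGg=4 llHhgg=2
llHHGg hits 4/64; gcd=4; 4÷4/64÷4 = 1/16

P(llHHGg) = 1/16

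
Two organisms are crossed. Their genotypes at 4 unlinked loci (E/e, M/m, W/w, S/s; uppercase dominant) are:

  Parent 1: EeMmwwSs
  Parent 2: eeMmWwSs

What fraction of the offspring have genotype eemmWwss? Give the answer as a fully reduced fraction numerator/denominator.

P(eemmWwss) = 1/64

EeMmwwSs gametes: EMwS×2, EMws×2, EmwS×2, Emws×2, eMwS×2, eMws×2, emwS×2, emws×2
eeMmWwSs gametes: eMWS×2, eMWs×2, eMwS×2, eMws×2, emWS×2, emWs×2, emwS×2, emws×2
EeMmwwSs×eeMmWwSs grid (16·16=256): EeMMWwSS=4 EeMMWwSs=8 EeMMWwss=4 EeMMwwSS=4 EeMMwwSs=8 EeMMwwss=4 EeMmWwSS=8 EeMmWwSs=16 EeMmWwss=8 EeMmwwSS=8 EeMmwwSs=16 EeMmwwss=8 EemmWwSS=4 EemmWwSs=8 EemmWwss=4 EemmwwSS=4 EemmwwSs=8 Eemmwwss=4 eeMMWwSS=4 eeMMWwSs=8 eeMMWwss=4 eeMMwwSS=4 eeMMwwSs=8 eeMMwwss=4 eeMmWwSS=8 eeMmWwSs=16 eeMmWwss=8 eeMmwwSS=8 eeMmwwSs=16 eeMmwwss=8 eemmWwSS=4 eemmWwSs=8 eemmWwss=4 eemmwwSS=4 eemmwwSs=8 eemmwwss=4
eemmWwss hits 4/256; gcd=4; 4÷4/256÷4 = 1/64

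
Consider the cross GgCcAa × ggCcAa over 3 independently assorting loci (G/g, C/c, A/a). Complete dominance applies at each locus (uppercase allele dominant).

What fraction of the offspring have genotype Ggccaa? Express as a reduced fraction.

GgCcAa gametes: GCA×1, GCa×1, GcA×1, Gca×1, gCA×1, gCa×1, gcA×1, gca×1
ggCcAa gametes: gCA×2, gCa×2, gcA×2, gca×2
GgCcAa×ggCcAa grid (8·8=64): GgCCAA=2 GgCCAa=4 GgCCaa=2 GgCcAA=4 GgCcAa=8 GgCcaa=4 GgccAA=2 GgccAa=4 Ggccaa=2 ggCCAA=2 ggCCAa=4 ggCCaa=2 ggCcAA=4 ggCcAa=8 ggCcaa=4 ggccAA=2 ggccAa=4 ggccaa=2
Ggccaa hits 2/64; gcd=2; 2÷2/64÷2 = 1/32

P(Ggccaa) = 1/32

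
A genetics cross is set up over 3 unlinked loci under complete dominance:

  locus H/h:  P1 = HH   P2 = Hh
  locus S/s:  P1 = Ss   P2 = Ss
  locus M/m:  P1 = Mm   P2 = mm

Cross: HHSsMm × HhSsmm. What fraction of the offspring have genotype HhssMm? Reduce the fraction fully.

P(HhssMm) = 1/16

HHSsMm gametes: HSM×2, HSm×2, HsM×2, Hsm×2
HhSsmm gametes: HSm×2, Hsm×2, hSm×2, hsm×2
HHSsMm×HhSsmm grid (8·8=64): HHSSMm=4 HHSSmm=4 HHSsMm=8 HHSsmm=8 HHssMm=4 HHssmm=4 HhSSMm=4 HhSSmm=4 HhSsMm=8 HhSsmm=8 HhssMm=4 Hhssmm=4
HhssMm hits 4/64; gcd=4; 4÷4/64÷4 = 1/16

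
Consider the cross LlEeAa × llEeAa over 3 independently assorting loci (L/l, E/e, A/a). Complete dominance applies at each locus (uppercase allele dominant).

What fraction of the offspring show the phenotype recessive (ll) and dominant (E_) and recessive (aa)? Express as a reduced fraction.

P(ll E_ aa) = 3/32

LlEeAa gametes: LEA×1, LEa×1, LeA×1, Lea×1, lEA×1, lEa×1, leA×1, lea×1
llEeAa gametes: lEA×2, lEa×2, leA×2, lea×2
LlEeAa×llEeAa grid (8·8=64): LlEEAA=2 LlEEAa=4 LlEEaa=2 LlEeAA=4 LlEeAa=8 LlEeaa=4 LleeAA=2 LleeAa=4 Lleeaa=2 llEEAA=2 llEEAa=4 llEEaa=2 llEeAA=4 llEeAa=8 llEeaa=4 lleeAA=2 lleeAa=4 lleeaa=2
ll E_ aa hits 6/64; gcd=2; 6÷2/64÷2 = 3/32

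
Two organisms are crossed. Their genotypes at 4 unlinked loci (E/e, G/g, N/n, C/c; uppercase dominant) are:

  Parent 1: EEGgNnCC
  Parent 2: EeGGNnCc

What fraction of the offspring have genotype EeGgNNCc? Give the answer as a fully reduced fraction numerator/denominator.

P(EeGgNNCc) = 1/32

EEGgNnCC gametes: EGNC×4, EGnC×4, EgNC×4, EgnC×4
EeGGNnCc gametes: EGNC×2, EGNc×2, EGnC×2, EGnc×2, eGNC×2, eGNc×2, eGnC×2, eGnc×2
EEGgNnCC×EeGGNnCc grid (16·16=256): EEGGNNCC=8 EEGGNNCc=8 EEGGNnCC=16 EEGGNnCc=16 EEGGnnCC=8 EEGGnnCc=8 EEGgNNCC=8 EEGgNNCc=8 EEGgNnCC=16 EEGgNnCc=16 EEGgnnCC=8 EEGgnnCc=8 EeGGNNCC=8 EeGGNNCc=8 EeGGNnCC=16 EeGGNnCc=16 EeGGnnCC=8 EeGGnnCc=8 EeGgNNCC=8 EeGgNNCc=8 EeGgNnCC=16 EeGgNnCc=16 EeGgnnCC=8 EeGgnnCc=8
EeGgNNCc hits 8/256; gcd=8; 8÷8/256÷8 = 1/32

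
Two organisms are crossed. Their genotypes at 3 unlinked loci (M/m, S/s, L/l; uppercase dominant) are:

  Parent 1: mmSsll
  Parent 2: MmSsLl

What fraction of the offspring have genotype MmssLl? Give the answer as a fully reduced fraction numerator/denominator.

mmSsll gametes: mSl×4, msl×4
MmSsLl gametes: MSL×1, MSl×1, MsL×1, Msl×1, mSL×1, mSl×1, msL×1, msl×1
mmSsll×MmSsLl grid (8·8=64): MmSSLl=4 MmSSll=4 MmSsLl=8 MmSsll=8 MmssLl=4 Mmssll=4 mmSSLl=4 mmSSll=4 mmSsLl=8 mmSsll=8 mmssLl=4 mmssll=4
MmssLl hits 4/64; gcd=4; 4÷4/64÷4 = 1/16

P(MmssLl) = 1/16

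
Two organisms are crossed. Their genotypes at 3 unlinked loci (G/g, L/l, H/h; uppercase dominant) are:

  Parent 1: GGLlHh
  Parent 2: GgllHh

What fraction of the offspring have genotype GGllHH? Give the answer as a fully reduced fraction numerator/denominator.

GGLlHh gametes: GLH×2, GLh×2, GlH×2, Glh×2
GgllHh gametes: GlH×2, Glh×2, glH×2, glh×2
GGLlHh×GgllHh grid (8·8=64): GGLlHH=4 GGLlHh=8 GGLlhh=4 GGllHH=4 GGllHh=8 GGllhh=4 GgLlHH=4 GgLlHh=8 GgLlhh=4 GgllHH=4 GgllHh=8 Ggllhh=4
GGllHH hits 4/64; gcd=4; 4÷4/64÷4 = 1/16

P(GGllHH) = 1/16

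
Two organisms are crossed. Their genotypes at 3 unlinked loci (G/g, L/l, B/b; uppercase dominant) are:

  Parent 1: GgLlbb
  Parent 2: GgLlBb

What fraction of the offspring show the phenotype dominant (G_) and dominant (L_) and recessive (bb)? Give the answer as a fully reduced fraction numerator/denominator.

P(G_ L_ bb) = 9/32

GgLlbb gametes: GLb×2, Glb×2, gLb×2, glb×2
GgLlBb gametes: GLB×1, GLb×1, GlB×1, Glb×1, gLB×1, gLb×1, glB×1, glb×1
GgLlbb×GgLlBb grid (8·8=64): GGLLBb=2 GGLLbb=2 GGLlBb=4 GGLlbb=4 GGllBb=2 GGllbb=2 GgLLBb=4 GgLLbb=4 GgLlBb=8 GgLlbb=8 GgllBb=4 Ggllbb=4 ggLLBb=2 ggLLbb=2 ggLlBb=4 ggLlbb=4 ggllBb=2 ggllbb=2
G_ L_ bb hits 18/64; gcd=2; 18÷2/64÷2 = 9/32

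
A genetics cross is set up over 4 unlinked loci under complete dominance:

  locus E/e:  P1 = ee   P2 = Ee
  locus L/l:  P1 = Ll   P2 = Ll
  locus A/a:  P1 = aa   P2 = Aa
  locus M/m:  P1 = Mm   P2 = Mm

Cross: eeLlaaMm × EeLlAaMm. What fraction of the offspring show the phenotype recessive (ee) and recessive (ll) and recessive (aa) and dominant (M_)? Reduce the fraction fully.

eeLlaaMm gametes: eLaM×4, eLam×4, elaM×4, elam×4
EeLlAaMm gametes: ELAM×1, ELAm×1, ELaM×1, ELam×1, ElAM×1, ElAm×1, ElaM×1, Elam×1, eLAM×1, eLAm×1, eLaM×1, eLam×1, elAM×1, elAm×1, elaM×1, elam×1
eeLlaaMm×EeLlAaMm grid (16·16=256): EeLLAaMM=4 EeLLAaMm=8 EeLLAamm=4 EeLLaaMM=4 EeLLaaMm=8 EeLLaamm=4 EeLlAaMM=8 EeLlAaMm=16 EeLlAamm=8 EeLlaaMM=8 EeLlaaMm=16 EeLlaamm=8 EellAaMM=4 EellAaMm=8 EellAamm=4 EellaaMM=4 EellaaMm=8 Eellaamm=4 eeLLAaMM=4 eeLLAaMm=8 eeLLAamm=4 eeLLaaMM=4 eeLLaaMm=8 eeLLaamm=4 eeLlAaMM=8 eeLlAaMm=16 eeLlAamm=8 eeLlaaMM=8 eeLlaaMm=16 eeLlaamm=8 eellAaMM=4 eellAaMm=8 eellAamm=4 eellaaMM=4 eellaaMm=8 eellaamm=4
ee ll aa M_ hits 12/256; gcd=4; 12÷4/256÷4 = 3/64

P(ee ll aa M_) = 3/64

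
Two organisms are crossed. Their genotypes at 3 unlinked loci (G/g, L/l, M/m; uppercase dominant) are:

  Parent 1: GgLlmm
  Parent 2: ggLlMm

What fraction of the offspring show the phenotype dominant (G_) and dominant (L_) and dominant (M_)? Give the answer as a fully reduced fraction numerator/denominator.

GgLlmm gametes: GLm×2, Glm×2, gLm×2, glm×2
ggLlMm gametes: gLM×2, gLm×2, glM×2, glm×2
GgLlmm×ggLlMm grid (8·8=64): GgLLMm=4 GgLLmm=4 GgLlMm=8 GgLlmm=8 GgllMm=4 Ggllmm=4 ggLLMm=4 ggLLmm=4 ggLlMm=8 ggLlmm=8 ggllMm=4 ggllmm=4
G_ L_ M_ hits 12/64; gcd=4; 12÷4/64÷4 = 3/16

P(G_ L_ M_) = 3/16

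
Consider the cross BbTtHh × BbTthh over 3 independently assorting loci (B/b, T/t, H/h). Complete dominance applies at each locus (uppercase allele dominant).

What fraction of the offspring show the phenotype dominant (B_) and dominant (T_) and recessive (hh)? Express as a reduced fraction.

BbTtHh gametes: BTH×1, BTh×1, BtH×1, Bth×1, bTH×1, bTh×1, btH×1, bth×1
BbTthh gametes: BTh×2, Bth×2, bTh×2, bth×2
BbTtHh×BbTthh grid (8·8=64): BBTTHh=2 BBTThh=2 BBTtHh=4 BBTthh=4 BBttHh=2 BBtthh=2 BbTTHh=4 BbTThh=4 BbTtHh=8 BbTthh=8 BbttHh=4 Bbtthh=4 bbTTHh=2 bbTThh=2 bbTtHh=4 bbTthh=4 bbttHh=2 bbtthh=2
B_ T_ hh hits 18/64; gcd=2; 18÷2/64÷2 = 9/32

P(B_ T_ hh) = 9/32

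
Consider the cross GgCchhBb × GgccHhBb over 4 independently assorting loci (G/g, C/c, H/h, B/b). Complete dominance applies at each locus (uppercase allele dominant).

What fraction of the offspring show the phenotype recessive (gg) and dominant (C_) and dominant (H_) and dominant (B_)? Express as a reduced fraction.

GgCchhBb gametes: GChB×2, GChb×2, GchB×2, Gchb×2, gChB×2, gChb×2, gchB×2, gchb×2
GgccHhBb gametes: GcHB×2, GcHb×2, GchB×2, Gchb×2, gcHB×2, gcHb×2, gchB×2, gchb×2
GgCchhBb×GgccHhBb grid (16·16=256): GGCcHhBB=4 GGCcHhBb=8 GGCcHhbb=4 GGCchhBB=4 GGCchhBb=8 GGCchhbb=4 GGccHhBB=4 GGccHhBb=8 GGccHhbb=4 GGcchhBB=4 GGcchhBb=8 GGcchhbb=4 GgCcHhBB=8 GgCcHhBb=16 GgCcHhbb=8 GgCchhBB=8 GgCchhBb=16 GgCchhbb=8 GgccHhBB=8 GgccHhBb=16 GgccHhbb=8 GgcchhBB=8 GgcchhBb=16 Ggcchhbb=8 ggCcHhBB=4 ggCcHhBb=8 ggCcHhbb=4 ggCchhBB=4 ggCchhBb=8 ggCchhbb=4 ggccHhBB=4 ggccHhBb=8 ggccHhbb=4 ggcchhBB=4 ggcchhBb=8 ggcchhbb=4
gg C_ H_ B_ hits 12/256; gcd=4; 12÷4/256÷4 = 3/64

P(gg C_ H_ B_) = 3/64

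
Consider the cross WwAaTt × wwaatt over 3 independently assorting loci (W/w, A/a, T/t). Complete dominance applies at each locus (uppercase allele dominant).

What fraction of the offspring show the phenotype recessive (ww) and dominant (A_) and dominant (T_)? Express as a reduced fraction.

P(ww A_ T_) = 1/8

WwAaTt gametes: WAT×1, WAt×1, WaT×1, Wat×1, wAT×1, wAt×1, waT×1, wat×1
wwaatt gametes: wat×8
WwAaTt×wwaatt grid (8·8=64): WwAaTt=8 WwAatt=8 WwaaTt=8 Wwaatt=8 wwAaTt=8 wwAatt=8 wwaaTt=8 wwaatt=8
ww A_ T_ hits 8/64; gcd=8; 8÷8/64÷8 = 1/8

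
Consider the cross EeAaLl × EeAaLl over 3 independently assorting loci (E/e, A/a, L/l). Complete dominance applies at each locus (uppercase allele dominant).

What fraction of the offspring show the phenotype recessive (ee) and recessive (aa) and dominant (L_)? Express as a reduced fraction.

P(ee aa L_) = 3/64

EeAaLl gametes: EAL×1, EAl×1, EaL×1, Eal×1, eAL×1, eAl×1, eaL×1, eal×1
EeAaLl gametes: EAL×1, EAl×1, EaL×1, Eal×1, eAL×1, eAl×1, eaL×1, eal×1
EeAaLl×EeAaLl grid (8·8=64): EEAALL=1 EEAALl=2 EEAAll=1 EEAaLL=2 EEAaLl=4 EEAall=2 EEaaLL=1 EEaaLl=2 EEaall=1 EeAALL=2 EeAALl=4 EeAAll=2 EeAaLL=4 EeAaLl=8 EeAall=4 EeaaLL=2 EeaaLl=4 Eeaall=2 eeAALL=1 eeAALl=2 eeAAll=1 eeAaLL=2 eeAaLl=4 eeAall=2 eeaaLL=1 eeaaLl=2 eeaall=1
ee aa L_ hits 3/64; gcd=1; 3÷1/64÷1 = 3/64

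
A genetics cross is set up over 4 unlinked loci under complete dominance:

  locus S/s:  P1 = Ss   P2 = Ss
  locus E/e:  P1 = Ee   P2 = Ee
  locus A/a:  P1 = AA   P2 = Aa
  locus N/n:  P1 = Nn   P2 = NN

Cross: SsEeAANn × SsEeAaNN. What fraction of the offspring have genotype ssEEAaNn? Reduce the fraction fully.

SsEeAANn gametes: SEAN×2, SEAn×2, SeAN×2, SeAn×2, sEAN×2, sEAn×2, seAN×2, seAn×2
SsEeAaNN gametes: SEAN×2, SEaN×2, SeAN×2, SeaN×2, sEAN×2, sEaN×2, seAN×2, seaN×2
SsEeAANn×SsEeAaNN grid (16·16=256): SSEEAANN=4 SSEEAANn=4 SSEEAaNN=4 SSEEAaNn=4 SSEeAANN=8 SSEeAANn=8 SSEeAaNN=8 SSEeAaNn=8 SSeeAANN=4 SSeeAANn=4 SSeeAaNN=4 SSeeAaNn=4 SsEEAANN=8 SsEEAANn=8 SsEEAaNN=8 SsEEAaNn=8 SsEeAANN=16 SsEeAANn=16 SsEeAaNN=16 SsEeAaNn=16 SseeAANN=8 SseeAANn=8 SseeAaNN=8 SseeAaNn=8 ssEEAANN=4 ssEEAANn=4 ssEEAaNN=4 ssEEAaNn=4 ssEeAANN=8 ssEeAANn=8 ssEeAaNN=8 ssEeAaNn=8 sseeAANN=4 sseeAANn=4 sseeAaNN=4 sseeAaNn=4
ssEEAaNn hits 4/256; gcd=4; 4÷4/256÷4 = 1/64

P(ssEEAaNn) = 1/64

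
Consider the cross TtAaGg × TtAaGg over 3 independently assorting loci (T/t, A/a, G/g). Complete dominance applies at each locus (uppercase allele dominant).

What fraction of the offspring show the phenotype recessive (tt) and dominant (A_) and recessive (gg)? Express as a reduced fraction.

P(tt A_ gg) = 3/64

TtAaGg gametes: TAG×1, TAg×1, TaG×1, Tag×1, tAG×1, tAg×1, taG×1, tag×1
TtAaGg gametes: TAG×1, TAg×1, TaG×1, Tag×1, tAG×1, tAg×1, taG×1, tag×1
TtAaGg×TtAaGg grid (8·8=64): TTAAGG=1 TTAAGg=2 TTAAgg=1 TTAaGG=2 TTAaGg=4 TTAagg=2 TTaaGG=1 TTaaGg=2 TTaagg=1 TtAAGG=2 TtAAGg=4 TtAAgg=2 TtAaGG=4 TtAaGg=8 TtAagg=4 TtaaGG=2 TtaaGg=4 Ttaagg=2 ttAAGG=1 ttAAGg=2 ttAAgg=1 ttAaGG=2 ttAaGg=4 ttAagg=2 ttaaGG=1 ttaaGg=2 ttaagg=1
tt A_ gg hits 3/64; gcd=1; 3÷1/64÷1 = 3/64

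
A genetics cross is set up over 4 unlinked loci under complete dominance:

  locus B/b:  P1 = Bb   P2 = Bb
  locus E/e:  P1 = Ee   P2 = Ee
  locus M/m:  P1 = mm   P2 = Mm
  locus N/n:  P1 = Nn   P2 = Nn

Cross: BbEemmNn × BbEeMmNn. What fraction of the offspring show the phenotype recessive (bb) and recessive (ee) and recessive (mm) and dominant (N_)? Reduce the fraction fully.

P(bb ee mm N_) = 3/128

BbEemmNn gametes: BEmN×2, BEmn×2, BemN×2, Bemn×2, bEmN×2, bEmn×2, bemN×2, bemn×2
BbEeMmNn gametes: BEMN×1, BEMn×1, BEmN×1, BEmn×1, BeMN×1, BeMn×1, BemN×1, Bemn×1, bEMN×1, bEMn×1, bEmN×1, bEmn×1, beMN×1, beMn×1, bemN×1, bemn×1
BbEemmNn×BbEeMmNn grid (16·16=256): BBEEMmNN=2 BBEEMmNn=4 BBEEMmnn=2 BBEEmmNN=2 BBEEmmNn=4 BBEEmmnn=2 BBEeMmNN=4 BBEeMmNn=8 BBEeMmnn=4 BBEemmNN=4 BBEemmNn=8 BBEemmnn=4 BBeeMmNN=2 BBeeMmNn=4 BBeeMmnn=2 BBeemmNN=2 BBeemmNn=4 BBeemmnn=2 BbEEMmNN=4 BbEEMmNn=8 BbEEMmnn=4 BbEEmmNN=4 BbEEmmNn=8 BbEEmmnn=4 BbEeMmNN=8 BbEeMmNn=16 BbEeMmnn=8 BbEemmNN=8 BbEemmNn=16 BbEemmnn=8 BbeeMmNN=4 BbeeMmNn=8 BbeeMmnn=4 BbeemmNN=4 BbeemmNn=8 Bbeemmnn=4 bbEEMmNN=2 bbEEMmNn=4 bbEEMmnn=2 bbEEmmNN=2 bbEEmmNn=4 bbEEmmnn=2 bbEeMmNN=4 bbEeMmNn=8 bbEeMmnn=4 bbEemmNN=4 bbEemmNn=8 bbEemmnn=4 bbeeMmNN=2 bbeeMmNn=4 bbeeMmnn=2 bbeemmNN=2 bbeemmNn=4 bbeemmnn=2
bb ee mm N_ hits 6/256; gcd=2; 6÷2/256÷2 = 3/128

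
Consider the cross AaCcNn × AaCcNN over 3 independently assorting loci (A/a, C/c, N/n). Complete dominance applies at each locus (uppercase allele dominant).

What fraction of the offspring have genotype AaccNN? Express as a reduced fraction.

P(AaccNN) = 1/16

AaCcNn gametes: ACN×1, ACn×1, AcN×1, Acn×1, aCN×1, aCn×1, acN×1, acn×1
AaCcNN gametes: ACN×2, AcN×2, aCN×2, acN×2
AaCcNn×AaCcNN grid (8·8=64): AACCNN=2 AACCNn=2 AACcNN=4 AACcNn=4 AAccNN=2 AAccNn=2 AaCCNN=4 AaCCNn=4 AaCcNN=8 AaCcNn=8 AaccNN=4 AaccNn=4 aaCCNN=2 aaCCNn=2 aaCcNN=4 aaCcNn=4 aaccNN=2 aaccNn=2
AaccNN hits 4/64; gcd=4; 4÷4/64÷4 = 1/16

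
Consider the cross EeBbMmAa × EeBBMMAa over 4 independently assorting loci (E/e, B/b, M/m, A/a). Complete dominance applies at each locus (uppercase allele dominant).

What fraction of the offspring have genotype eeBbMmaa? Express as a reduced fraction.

P(eeBbMmaa) = 1/64

EeBbMmAa gametes: EBMA×1, EBMa×1, EBmA×1, EBma×1, EbMA×1, EbMa×1, EbmA×1, Ebma×1, eBMA×1, eBMa×1, eBmA×1, eBma×1, ebMA×1, ebMa×1, ebmA×1, ebma×1
EeBBMMAa gametes: EBMA×4, EBMa×4, eBMA×4, eBMa×4
EeBbMmAa×EeBBMMAa grid (16·16=256): EEBBMMAA=4 EEBBMMAa=8 EEBBMMaa=4 EEBBMmAA=4 EEBBMmAa=8 EEBBMmaa=4 EEBbMMAA=4 EEBbMMAa=8 EEBbMMaa=4 EEBbMmAA=4 EEBbMmAa=8 EEBbMmaa=4 EeBBMMAA=8 EeBBMMAa=16 EeBBMMaa=8 EeBBMmAA=8 EeBBMmAa=16 EeBBMmaa=8 EeBbMMAA=8 EeBbMMAa=16 EeBbMMaa=8 EeBbMmAA=8 EeBbMmAa=16 EeBbMmaa=8 eeBBMMAA=4 eeBBMMAa=8 eeBBMMaa=4 eeBBMmAA=4 eeBBMmAa=8 eeBBMmaa=4 eeBbMMAA=4 eeBbMMAa=8 eeBbMMaa=4 eeBbMmAA=4 eeBbMmAa=8 eeBbMmaa=4
eeBbMmaa hits 4/256; gcd=4; 4÷4/256÷4 = 1/64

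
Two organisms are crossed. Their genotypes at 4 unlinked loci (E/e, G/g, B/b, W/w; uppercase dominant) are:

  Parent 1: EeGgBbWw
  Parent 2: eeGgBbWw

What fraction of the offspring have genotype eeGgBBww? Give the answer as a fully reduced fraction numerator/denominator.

EeGgBbWw gametes: EGBW×1, EGBw×1, EGbW×1, EGbw×1, EgBW×1, EgBw×1, EgbW×1, Egbw×1, eGBW×1, eGBw×1, eGbW×1, eGbw×1, egBW×1, egBw×1, egbW×1, egbw×1
eeGgBbWw gametes: eGBW×2, eGBw×2, eGbW×2, eGbw×2, egBW×2, egBw×2, egbW×2, egbw×2
EeGgBbWw×eeGgBbWw grid (16·16=256): EeGGBBWW=2 EeGGBBWw=4 EeGGBBww=2 EeGGBbWW=4 EeGGBbWw=8 EeGGBbww=4 EeGGbbWW=2 EeGGbbWw=4 EeGGbbww=2 EeGgBBWW=4 EeGgBBWw=8 EeGgBBww=4 EeGgBbWW=8 EeGgBbWw=16 EeGgBbww=8 EeGgbbWW=4 EeGgbbWw=8 EeGgbbww=4 EeggBBWW=2 EeggBBWw=4 EeggBBww=2 EeggBbWW=4 EeggBbWw=8 EeggBbww=4 EeggbbWW=2 EeggbbWw=4 Eeggbbww=2 eeGGBBWW=2 eeGGBBWw=4 eeGGBBww=2 eeGGBbWW=4 eeGGBbWw=8 eeGGBbww=4 eeGGbbWW=2 eeGGbbWw=4 eeGGbbww=2 eeGgBBWW=4 eeGgBBWw=8 eeGgBBww=4 eeGgBbWW=8 eeGgBbWw=16 eeGgBbww=8 eeGgbbWW=4 eeGgbbWw=8 eeGgbbww=4 eeggBBWW=2 eeggBBWw=4 eeggBBww=2 eeggBbWW=4 eeggBbWw=8 eeggBbww=4 eeggbbWW=2 eeggbbWw=4 eeggbbww=2
eeGgBBww hits 4/256; gcd=4; 4÷4/256÷4 = 1/64

P(eeGgBBww) = 1/64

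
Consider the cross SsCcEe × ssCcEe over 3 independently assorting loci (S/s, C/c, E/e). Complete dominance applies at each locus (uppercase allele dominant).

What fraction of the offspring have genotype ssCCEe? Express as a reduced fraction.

SsCcEe gametes: SCE×1, SCe×1, ScE×1, Sce×1, sCE×1, sCe×1, scE×1, sce×1
ssCcEe gametes: sCE×2, sCe×2, scE×2, sce×2
SsCcEe×ssCcEe grid (8·8=64): SsCCEE=2 SsCCEe=4 SsCCee=2 SsCcEE=4 SsCcEe=8 SsCcee=4 SsccEE=2 SsccEe=4 Ssccee=2 ssCCEE=2 ssCCEe=4 ssCCee=2 ssCcEE=4 ssCcEe=8 ssCcee=4 ssccEE=2 ssccEe=4 ssccee=2
ssCCEe hits 4/64; gcd=4; 4÷4/64÷4 = 1/16

P(ssCCEe) = 1/16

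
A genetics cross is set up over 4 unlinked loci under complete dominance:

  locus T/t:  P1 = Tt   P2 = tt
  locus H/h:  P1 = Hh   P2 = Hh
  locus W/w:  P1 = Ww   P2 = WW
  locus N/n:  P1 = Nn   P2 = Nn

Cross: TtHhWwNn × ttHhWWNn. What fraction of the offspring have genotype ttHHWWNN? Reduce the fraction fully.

TtHhWwNn gametes: THWN×1, THWn×1, THwN×1, THwn×1, ThWN×1, ThWn×1, ThwN×1, Thwn×1, tHWN×1, tHWn×1, tHwN×1, tHwn×1, thWN×1, thWn×1, thwN×1, thwn×1
ttHhWWNn gametes: tHWN×4, tHWn×4, thWN×4, thWn×4
TtHhWwNn×ttHhWWNn grid (16·16=256): TtHHWWNN=4 TtHHWWNn=8 TtHHWWnn=4 TtHHWwNN=4 TtHHWwNn=8 TtHHWwnn=4 TtHhWWNN=8 TtHhWWNn=16 TtHhWWnn=8 TtHhWwNN=8 TtHhWwNn=16 TtHhWwnn=8 TthhWWNN=4 TthhWWNn=8 TthhWWnn=4 TthhWwNN=4 TthhWwNn=8 TthhWwnn=4 ttHHWWNN=4 ttHHWWNn=8 ttHHWWnn=4 ttHHWwNN=4 ttHHWwNn=8 ttHHWwnn=4 ttHhWWNN=8 ttHhWWNn=16 ttHhWWnn=8 ttHhWwNN=8 ttHhWwNn=16 ttHhWwnn=8 tthhWWNN=4 tthhWWNn=8 tthhWWnn=4 tthhWwNN=4 tthhWwNn=8 tthhWwnn=4
ttHHWWNN hits 4/256; gcd=4; 4÷4/256÷4 = 1/64

P(ttHHWWNN) = 1/64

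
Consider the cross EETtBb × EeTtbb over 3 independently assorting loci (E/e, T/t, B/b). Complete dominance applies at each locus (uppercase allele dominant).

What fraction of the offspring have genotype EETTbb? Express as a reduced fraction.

P(EETTbb) = 1/16

EETtBb gametes: ETB×2, ETb×2, EtB×2, Etb×2
EeTtbb gametes: ETb×2, Etb×2, eTb×2, etb×2
EETtBb×EeTtbb grid (8·8=64): EETTBb=4 EETTbb=4 EETtBb=8 EETtbb=8 EEttBb=4 EEttbb=4 EeTTBb=4 EeTTbb=4 EeTtBb=8 EeTtbb=8 EettBb=4 Eettbb=4
EETTbb hits 4/64; gcd=4; 4÷4/64÷4 = 1/16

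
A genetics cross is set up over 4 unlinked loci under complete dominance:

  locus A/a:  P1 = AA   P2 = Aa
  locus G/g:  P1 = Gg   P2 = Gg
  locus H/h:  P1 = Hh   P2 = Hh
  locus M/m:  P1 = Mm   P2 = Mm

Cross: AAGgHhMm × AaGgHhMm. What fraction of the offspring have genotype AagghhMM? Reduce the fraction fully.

AAGgHhMm gametes: AGHM×2, AGHm×2, AGhM×2, AGhm×2, AgHM×2, AgHm×2, AghM×2, Aghm×2
AaGgHhMm gametes: AGHM×1, AGHm×1, AGhM×1, AGhm×1, AgHM×1, AgHm×1, AghM×1, Aghm×1, aGHM×1, aGHm×1, aGhM×1, aGhm×1, agHM×1, agHm×1, aghM×1, aghm×1
AAGgHhMm×AaGgHhMm grid (16·16=256): AAGGHHMM=2 AAGGHHMm=4 AAGGHHmm=2 AAGGHhMM=4 AAGGHhMm=8 AAGGHhmm=4 AAGGhhMM=2 AAGGhhMm=4 AAGGhhmm=2 AAGgHHMM=4 AAGgHHMm=8 AAGgHHmm=4 AAGgHhMM=8 AAGgHhMm=16 AAGgHhmm=8 AAGghhMM=4 AAGghhMm=8 AAGghhmm=4 AAggHHMM=2 AAggHHMm=4 AAggHHmm=2 AAggHhMM=4 AAggHhMm=8 AAggHhmm=4 AAgghhMM=2 AAgghhMm=4 AAgghhmm=2 AaGGHHMM=2 AaGGHHMm=4 AaGGHHmm=2 AaGGHhMM=4 AaGGHhMm=8 AaGGHhmm=4 AaGGhhMM=2 AaGGhhMm=4 AaGGhhmm=2 AaGgHHMM=4 AaGgHHMm=8 AaGgHHmm=4 AaGgHhMM=8 AaGgHhMm=16 AaGgHhmm=8 AaGghhMM=4 AaGghhMm=8 AaGghhmm=4 AaggHHMM=2 AaggHHMm=4 AaggHHmm=2 AaggHhMM=4 AaggHhMm=8 AaggHhmm=4 AagghhMM=2 AagghhMm=4 Aagghhmm=2
AagghhMM hits 2/256; gcd=2; 2÷2/256÷2 = 1/128

P(AagghhMM) = 1/128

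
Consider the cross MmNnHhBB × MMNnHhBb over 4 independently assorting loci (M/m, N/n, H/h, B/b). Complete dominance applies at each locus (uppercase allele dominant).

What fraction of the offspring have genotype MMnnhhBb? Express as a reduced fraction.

MmNnHhBB gametes: MNHB×2, MNhB×2, MnHB×2, MnhB×2, mNHB×2, mNhB×2, mnHB×2, mnhB×2
MMNnHhBb gametes: MNHB×2, MNHb×2, MNhB×2, MNhb×2, MnHB×2, MnHb×2, MnhB×2, Mnhb×2
MmNnHhBB×MMNnHhBb grid (16·16=256): MMNNHHBB=4 MMNNHHBb=4 MMNNHhBB=8 MMNNHhBb=8 MMNNhhBB=4 MMNNhhBb=4 MMNnHHBB=8 MMNnHHBb=8 MMNnHhBB=16 MMNnHhBb=16 MMNnhhBB=8 MMNnhhBb=8 MMnnHHBB=4 MMnnHHBb=4 MMnnHhBB=8 MMnnHhBb=8 MMnnhhBB=4 MMnnhhBb=4 MmNNHHBB=4 MmNNHHBb=4 MmNNHhBB=8 MmNNHhBb=8 MmNNhhBB=4 MmNNhhBb=4 MmNnHHBB=8 MmNnHHBb=8 MmNnHhBB=16 MmNnHhBb=16 MmNnhhBB=8 MmNnhhBb=8 MmnnHHBB=4 MmnnHHBb=4 MmnnHhBB=8 MmnnHhBb=8 MmnnhhBB=4 MmnnhhBb=4
MMnnhhBb hits 4/256; gcd=4; 4÷4/256÷4 = 1/64

P(MMnnhhBb) = 1/64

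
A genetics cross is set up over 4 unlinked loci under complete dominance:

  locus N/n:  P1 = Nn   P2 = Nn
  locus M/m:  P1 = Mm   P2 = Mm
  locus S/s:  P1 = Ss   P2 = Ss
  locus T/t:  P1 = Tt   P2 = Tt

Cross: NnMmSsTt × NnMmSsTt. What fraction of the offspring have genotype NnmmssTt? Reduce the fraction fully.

P(NnmmssTt) = 1/64

NnMmSsTt gametes: NMST×1, NMSt×1, NMsT×1, NMst×1, NmST×1, NmSt×1, NmsT×1, Nmst×1, nMST×1, nMSt×1, nMsT×1, nMst×1, nmST×1, nmSt×1, nmsT×1, nmst×1
NnMmSsTt gametes: NMST×1, NMSt×1, NMsT×1, NMst×1, NmST×1, NmSt×1, NmsT×1, Nmst×1, nMST×1, nMSt×1, nMsT×1, nMst×1, nmST×1, nmSt×1, nmsT×1, nmst×1
NnMmSsTt×NnMmSsTt grid (16·16=256): NNMMSSTT=1 NNMMSSTt=2 NNMMSStt=1 NNMMSsTT=2 NNMMSsTt=4 NNMMSstt=2 NNMMssTT=1 NNMMssTt=2 NNMMsstt=1 NNMmSSTT=2 NNMmSSTt=4 NNMmSStt=2 NNMmSsTT=4 NNMmSsTt=8 NNMmSstt=4 NNMmssTT=2 NNMmssTt=4 NNMmsstt=2 NNmmSSTT=1 NNmmSSTt=2 NNmmSStt=1 NNmmSsTT=2 NNmmSsTt=4 NNmmSstt=2 NNmmssTT=1 NNmmssTt=2 NNmmsstt=1 NnMMSSTT=2 NnMMSSTt=4 NnMMSStt=2 NnMMSsTT=4 NnMMSsTt=8 NnMMSstt=4 NnMMssTT=2 NnMMssTt=4 NnMMsstt=2 NnMmSSTT=4 NnMmSSTt=8 NnMmSStt=4 NnMmSsTT=8 NnMmSsTt=16 NnMmSstt=8 NnMmssTT=4 NnMmssTt=8 NnMmsstt=4 NnmmSSTT=2 NnmmSSTt=4 NnmmSStt=2 NnmmSsTT=4 NnmmSsTt=8 NnmmSstt=4 NnmmssTT=2 NnmmssTt=4 Nnmmsstt=2 nnMMSSTT=1 nnMMSSTt=2 nnMMSStt=1 nnMMSsTT=2 nnMMSsTt=4 nnMMSstt=2 nnMMssTT=1 nnMMssTt=2 nnMMsstt=1 nnMmSSTT=2 nnMmSSTt=4 nnMmSStt=2 nnMmSsTT=4 nnMmSsTt=8 nnMmSstt=4 nnMmssTT=2 nnMmssTt=4 nnMmsstt=2 nnmmSSTT=1 nnmmSSTt=2 nnmmSStt=1 nnmmSsTT=2 nnmmSsTt=4 nnmmSstt=2 nnmmssTT=1 nnmmssTt=2 nnmmsstt=1
NnmmssTt hits 4/256; gcd=4; 4÷4/256÷4 = 1/64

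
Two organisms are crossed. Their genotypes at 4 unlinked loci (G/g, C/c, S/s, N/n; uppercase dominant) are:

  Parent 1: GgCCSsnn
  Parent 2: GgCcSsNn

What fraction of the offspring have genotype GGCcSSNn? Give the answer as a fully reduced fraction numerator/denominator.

GgCCSsnn gametes: GCSn×4, GCsn×4, gCSn×4, gCsn×4
GgCcSsNn gametes: GCSN×1, GCSn×1, GCsN×1, GCsn×1, GcSN×1, GcSn×1, GcsN×1, Gcsn×1, gCSN×1, gCSn×1, gCsN×1, gCsn×1, gcSN×1, gcSn×1, gcsN×1, gcsn×1
GgCCSsnn×GgCcSsNn grid (16·16=256): GGCCSSNn=4 GGCCSSnn=4 GGCCSsNn=8 GGCCSsnn=8 GGCCssNn=4 GGCCssnn=4 GGCcSSNn=4 GGCcSSnn=4 GGCcSsNn=8 GGCcSsnn=8 GGCcssNn=4 GGCcssnn=4 GgCCSSNn=8 GgCCSSnn=8 GgCCSsNn=16 GgCCSsnn=16 GgCCssNn=8 GgCCssnn=8 GgCcSSNn=8 GgCcSSnn=8 GgCcSsNn=16 GgCcSsnn=16 GgCcssNn=8 GgCcssnn=8 ggCCSSNn=4 ggCCSSnn=4 ggCCSsNn=8 ggCCSsnn=8 ggCCssNn=4 ggCCssnn=4 ggCcSSNn=4 ggCcSSnn=4 ggCcSsNn=8 ggCcSsnn=8 ggCcssNn=4 ggCcssnn=4
GGCcSSNn hits 4/256; gcd=4; 4÷4/256÷4 = 1/64

P(GGCcSSNn) = 1/64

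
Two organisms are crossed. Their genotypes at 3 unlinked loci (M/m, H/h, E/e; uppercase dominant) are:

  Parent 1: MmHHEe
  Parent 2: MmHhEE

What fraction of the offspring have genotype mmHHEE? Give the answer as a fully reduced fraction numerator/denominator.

P(mmHHEE) = 1/16

MmHHEe gametes: MHE×2, MHe×2, mHE×2, mHe×2
MmHhEE gametes: MHE×2, MhE×2, mHE×2, mhE×2
MmHHEe×MmHhEE grid (8·8=64): MMHHEE=4 MMHHEe=4 MMHhEE=4 MMHhEe=4 MmHHEE=8 MmHHEe=8 MmHhEE=8 MmHhEe=8 mmHHEE=4 mmHHEe=4 mmHhEE=4 mmHhEe=4
mmHHEE hits 4/64; gcd=4; 4÷4/64÷4 = 1/16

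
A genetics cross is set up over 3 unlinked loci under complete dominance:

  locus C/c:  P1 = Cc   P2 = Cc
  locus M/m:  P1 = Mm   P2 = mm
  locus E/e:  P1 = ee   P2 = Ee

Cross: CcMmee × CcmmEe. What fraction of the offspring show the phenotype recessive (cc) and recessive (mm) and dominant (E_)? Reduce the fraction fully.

CcMmee gametes: CMe×2, Cme×2, cMe×2, cme×2
CcmmEe gametes: CmE×2, Cme×2, cmE×2, cme×2
CcMmee×CcmmEe grid (8·8=64): CCMmEe=4 CCMmee=4 CCmmEe=4 CCmmee=4 CcMmEe=8 CcMmee=8 CcmmEe=8 Ccmmee=8 ccMmEe=4 ccMmee=4 ccmmEe=4 ccmmee=4
cc mm E_ hits 4/64; gcd=4; 4÷4/64÷4 = 1/16

P(cc mm E_) = 1/16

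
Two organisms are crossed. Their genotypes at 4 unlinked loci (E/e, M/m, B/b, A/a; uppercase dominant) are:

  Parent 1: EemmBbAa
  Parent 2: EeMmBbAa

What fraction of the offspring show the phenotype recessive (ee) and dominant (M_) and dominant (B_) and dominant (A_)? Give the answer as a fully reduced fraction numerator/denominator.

EemmBbAa gametes: EmBA×2, EmBa×2, EmbA×2, Emba×2, emBA×2, emBa×2, embA×2, emba×2
EeMmBbAa gametes: EMBA×1, EMBa×1, EMbA×1, EMba×1, EmBA×1, EmBa×1, EmbA×1, Emba×1, eMBA×1, eMBa×1, eMbA×1, eMba×1, emBA×1, emBa×1, embA×1, emba×1
EemmBbAa×EeMmBbAa grid (16·16=256): EEMmBBAA=2 EEMmBBAa=4 EEMmBBaa=2 EEMmBbAA=4 EEMmBbAa=8 EEMmBbaa=4 EEMmbbAA=2 EEMmbbAa=4 EEMmbbaa=2 EEmmBBAA=2 EEmmBBAa=4 EEmmBBaa=2 EEmmBbAA=4 EEmmBbAa=8 EEmmBbaa=4 EEmmbbAA=2 EEmmbbAa=4 EEmmbbaa=2 EeMmBBAA=4 EeMmBBAa=8 EeMmBBaa=4 EeMmBbAA=8 EeMmBbAa=16 EeMmBbaa=8 EeMmbbAA=4 EeMmbbAa=8 EeMmbbaa=4 EemmBBAA=4 EemmBBAa=8 EemmBBaa=4 EemmBbAA=8 EemmBbAa=16 EemmBbaa=8 EemmbbAA=4 EemmbbAa=8 Eemmbbaa=4 eeMmBBAA=2 eeMmBBAa=4 eeMmBBaa=2 eeMmBbAA=4 eeMmBbAa=8 eeMmBbaa=4 eeMmbbAA=2 eeMmbbAa=4 eeMmbbaa=2 eemmBBAA=2 eemmBBAa=4 eemmBBaa=2 eemmBbAA=4 eemmBbAa=8 eemmBbaa=4 eemmbbAA=2 eemmbbAa=4 eemmbbaa=2
ee M_ B_ A_ hits 18/256; gcd=2; 18÷2/256÷2 = 9/128

P(ee M_ B_ A_) = 9/128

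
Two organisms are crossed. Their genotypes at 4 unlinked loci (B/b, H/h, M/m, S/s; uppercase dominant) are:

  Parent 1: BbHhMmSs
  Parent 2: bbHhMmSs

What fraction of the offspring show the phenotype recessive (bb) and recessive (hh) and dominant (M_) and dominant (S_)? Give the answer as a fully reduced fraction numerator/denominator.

BbHhMmSs gametes: BHMS×1, BHMs×1, BHmS×1, BHms×1, BhMS×1, BhMs×1, BhmS×1, Bhms×1, bHMS×1, bHMs×1, bHmS×1, bHms×1, bhMS×1, bhMs×1, bhmS×1, bhms×1
bbHhMmSs gametes: bHMS×2, bHMs×2, bHmS×2, bHms×2, bhMS×2, bhMs×2, bhmS×2, bhms×2
BbHhMmSs×bbHhMmSs grid (16·16=256): BbHHMMSS=2 BbHHMMSs=4 BbHHMMss=2 BbHHMmSS=4 BbHHMmSs=8 BbHHMmss=4 BbHHmmSS=2 BbHHmmSs=4 BbHHmmss=2 BbHhMMSS=4 BbHhMMSs=8 BbHhMMss=4 BbHhMmSS=8 BbHhMmSs=16 BbHhMmss=8 BbHhmmSS=4 BbHhmmSs=8 BbHhmmss=4 BbhhMMSS=2 BbhhMMSs=4 BbhhMMss=2 BbhhMmSS=4 BbhhMmSs=8 BbhhMmss=4 BbhhmmSS=2 BbhhmmSs=4 Bbhhmmss=2 bbHHMMSS=2 bbHHMMSs=4 bbHHMMss=2 bbHHMmSS=4 bbHHMmSs=8 bbHHMmss=4 bbHHmmSS=2 bbHHmmSs=4 bbHHmmss=2 bbHhMMSS=4 bbHhMMSs=8 bbHhMMss=4 bbHhMmSS=8 bbHhMmSs=16 bbHhMmss=8 bbHhmmSS=4 bbHhmmSs=8 bbHhmmss=4 bbhhMMSS=2 bbhhMMSs=4 bbhhMMss=2 bbhhMmSS=4 bbhhMmSs=8 bbhhMmss=4 bbhhmmSS=2 bbhhmmSs=4 bbhhmmss=2
bb hh M_ S_ hits 18/256; gcd=2; 18÷2/256÷2 = 9/128

P(bb hh M_ S_) = 9/128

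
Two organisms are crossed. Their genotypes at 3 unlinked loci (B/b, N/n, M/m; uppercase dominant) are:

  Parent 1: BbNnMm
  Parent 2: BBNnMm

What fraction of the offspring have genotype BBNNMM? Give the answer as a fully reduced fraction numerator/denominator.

P(BBNNMM) = 1/32

BbNnMm gametes: BNM×1, BNm×1, BnM×1, Bnm×1, bNM×1, bNm×1, bnM×1, bnm×1
BBNnMm gametes: BNM×2, BNm×2, BnM×2, Bnm×2
BbNnMm×BBNnMm grid (8·8=64): BBNNMM=2 BBNNMm=4 BBNNmm=2 BBNnMM=4 BBNnMm=8 BBNnmm=4 BBnnMM=2 BBnnMm=4 BBnnmm=2 BbNNMM=2 BbNNMm=4 BbNNmm=2 BbNnMM=4 BbNnMm=8 BbNnmm=4 BbnnMM=2 BbnnMm=4 Bbnnmm=2
BBNNMM hits 2/64; gcd=2; 2÷2/64÷2 = 1/32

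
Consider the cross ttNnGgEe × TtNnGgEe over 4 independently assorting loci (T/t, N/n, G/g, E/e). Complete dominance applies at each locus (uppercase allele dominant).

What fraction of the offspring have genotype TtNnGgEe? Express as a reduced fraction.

P(TtNnGgEe) = 1/16

ttNnGgEe gametes: tNGE×2, tNGe×2, tNgE×2, tNge×2, tnGE×2, tnGe×2, tngE×2, tnge×2
TtNnGgEe gametes: TNGE×1, TNGe×1, TNgE×1, TNge×1, TnGE×1, TnGe×1, TngE×1, Tnge×1, tNGE×1, tNGe×1, tNgE×1, tNge×1, tnGE×1, tnGe×1, tngE×1, tnge×1
ttNnGgEe×TtNnGgEe grid (16·16=256): TtNNGGEE=2 TtNNGGEe=4 TtNNGGee=2 TtNNGgEE=4 TtNNGgEe=8 TtNNGgee=4 TtNNggEE=2 TtNNggEe=4 TtNNggee=2 TtNnGGEE=4 TtNnGGEe=8 TtNnGGee=4 TtNnGgEE=8 TtNnGgEe=16 TtNnGgee=8 TtNnggEE=4 TtNnggEe=8 TtNnggee=4 TtnnGGEE=2 TtnnGGEe=4 TtnnGGee=2 TtnnGgEE=4 TtnnGgEe=8 TtnnGgee=4 TtnnggEE=2 TtnnggEe=4 Ttnnggee=2 ttNNGGEE=2 ttNNGGEe=4 ttNNGGee=2 ttNNGgEE=4 ttNNGgEe=8 ttNNGgee=4 ttNNggEE=2 ttNNggEe=4 ttNNggee=2 ttNnGGEE=4 ttNnGGEe=8 ttNnGGee=4 ttNnGgEE=8 ttNnGgEe=16 ttNnGgee=8 ttNnggEE=4 ttNnggEe=8 ttNnggee=4 ttnnGGEE=2 ttnnGGEe=4 ttnnGGee=2 ttnnGgEE=4 ttnnGgEe=8 ttnnGgee=4 ttnnggEE=2 ttnnggEe=4 ttnnggee=2
TtNnGgEe hits 16/256; gcd=16; 16÷16/256÷16 = 1/16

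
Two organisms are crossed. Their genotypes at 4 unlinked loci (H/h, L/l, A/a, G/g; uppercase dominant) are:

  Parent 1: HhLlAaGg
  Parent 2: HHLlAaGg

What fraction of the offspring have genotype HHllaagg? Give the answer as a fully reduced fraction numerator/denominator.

P(HHllaagg) = 1/128

HhLlAaGg gametes: HLAG×1, HLAg×1, HLaG×1, HLag×1, HlAG×1, HlAg×1, HlaG×1, Hlag×1, hLAG×1, hLAg×1, hLaG×1, hLag×1, hlAG×1, hlAg×1, hlaG×1, hlag×1
HHLlAaGg gametes: HLAG×2, HLAg×2, HLaG×2, HLag×2, HlAG×2, HlAg×2, HlaG×2, Hlag×2
HhLlAaGg×HHLlAaGg grid (16·16=256): HHLLAAGG=2 HHLLAAGg=4 HHLLAAgg=2 HHLLAaGG=4 HHLLAaGg=8 HHLLAagg=4 HHLLaaGG=2 HHLLaaGg=4 HHLLaagg=2 HHLlAAGG=4 HHLlAAGg=8 HHLlAAgg=4 HHLlAaGG=8 HHLlAaGg=16 HHLlAagg=8 HHLlaaGG=4 HHLlaaGg=8 HHLlaagg=4 HHllAAGG=2 HHllAAGg=4 HHllAAgg=2 HHllAaGG=4 HHllAaGg=8 HHllAagg=4 HHllaaGG=2 HHllaaGg=4 HHllaagg=2 HhLLAAGG=2 HhLLAAGg=4 HhLLAAgg=2 HhLLAaGG=4 HhLLAaGg=8 HhLLAagg=4 HhLLaaGG=2 HhLLaaGg=4 HhLLaagg=2 HhLlAAGG=4 HhLlAAGg=8 HhLlAAgg=4 HhLlAaGG=8 HhLlAaGg=16 HhLlAagg=8 HhLlaaGG=4 HhLlaaGg=8 HhLlaagg=4 HhllAAGG=2 HhllAAGg=4 HhllAAgg=2 HhllAaGG=4 HhllAaGg=8 HhllAagg=4 HhllaaGG=2 HhllaaGg=4 Hhllaagg=2
HHllaagg hits 2/256; gcd=2; 2÷2/256÷2 = 1/128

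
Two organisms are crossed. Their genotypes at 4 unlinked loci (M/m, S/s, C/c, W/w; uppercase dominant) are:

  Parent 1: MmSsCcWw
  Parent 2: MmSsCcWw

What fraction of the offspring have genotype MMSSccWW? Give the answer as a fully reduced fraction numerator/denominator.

P(MMSSccWW) = 1/256

MmSsCcWw gametes: MSCW×1, MSCw×1, MScW×1, MScw×1, MsCW×1, MsCw×1, MscW×1, Mscw×1, mSCW×1, mSCw×1, mScW×1, mScw×1, msCW×1, msCw×1, mscW×1, mscw×1
MmSsCcWw gametes: MSCW×1, MSCw×1, MScW×1, MScw×1, MsCW×1, MsCw×1, MscW×1, Mscw×1, mSCW×1, mSCw×1, mScW×1, mScw×1, msCW×1, msCw×1, mscW×1, mscw×1
MmSsCcWw×MmSsCcWw grid (16·16=256): MMSSCCWW=1 MMSSCCWw=2 MMSSCCww=1 MMSSCcWW=2 MMSSCcWw=4 MMSSCcww=2 MMSSccWW=1 MMSSccWw=2 MMSSccww=1 MMSsCCWW=2 MMSsCCWw=4 MMSsCCww=2 MMSsCcWW=4 MMSsCcWw=8 MMSsCcww=4 MMSsccWW=2 MMSsccWw=4 MMSsccww=2 MMssCCWW=1 MMssCCWw=2 MMssCCww=1 MMssCcWW=2 MMssCcWw=4 MMssCcww=2 MMssccWW=1 MMssccWw=2 MMssccww=1 MmSSCCWW=2 MmSSCCWw=4 MmSSCCww=2 MmSSCcWW=4 MmSSCcWw=8 MmSSCcww=4 MmSSccWW=2 MmSSccWw=4 MmSSccww=2 MmSsCCWW=4 MmSsCCWw=8 MmSsCCww=4 MmSsCcWW=8 MmSsCcWw=16 MmSsCcww=8 MmSsccWW=4 MmSsccWw=8 MmSsccww=4 MmssCCWW=2 MmssCCWw=4 MmssCCww=2 MmssCcWW=4 MmssCcWw=8 MmssCcww=4 MmssccWW=2 MmssccWw=4 Mmssccww=2 mmSSCCWW=1 mmSSCCWw=2 mmSSCCww=1 mmSSCcWW=2 mmSSCcWw=4 mmSSCcww=2 mmSSccWW=1 mmSSccWw=2 mmSSccww=1 mmSsCCWW=2 mmSsCCWw=4 mmSsCCww=2 mmSsCcWW=4 mmSsCcWw=8 mmSsCcww=4 mmSsccWW=2 mmSsccWw=4 mmSsccww=2 mmssCCWW=1 mmssCCWw=2 mmssCCww=1 mmssCcWW=2 mmssCcWw=4 mmssCcww=2 mmssccWW=1 mmssccWw=2 mmssccww=1
MMSSccWW hits 1/256; gcd=1; 1÷1/256÷1 = 1/256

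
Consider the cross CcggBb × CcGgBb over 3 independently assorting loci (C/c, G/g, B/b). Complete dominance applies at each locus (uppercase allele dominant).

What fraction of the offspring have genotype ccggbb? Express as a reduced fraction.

CcggBb gametes: CgB×2, Cgb×2, cgB×2, cgb×2
CcGgBb gametes: CGB×1, CGb×1, CgB×1, Cgb×1, cGB×1, cGb×1, cgB×1, cgb×1
CcggBb×CcGgBb grid (8·8=64): CCGgBB=2 CCGgBb=4 CCGgbb=2 CCggBB=2 CCggBb=4 CCggbb=2 CcGgBB=4 CcGgBb=8 CcGgbb=4 CcggBB=4 CcggBb=8 Ccggbb=4 ccGgBB=2 ccGgBb=4 ccGgbb=2 ccggBB=2 ccggBb=4 ccggbb=2
ccggbb hits 2/64; gcd=2; 2÷2/64÷2 = 1/32

P(ccggbb) = 1/32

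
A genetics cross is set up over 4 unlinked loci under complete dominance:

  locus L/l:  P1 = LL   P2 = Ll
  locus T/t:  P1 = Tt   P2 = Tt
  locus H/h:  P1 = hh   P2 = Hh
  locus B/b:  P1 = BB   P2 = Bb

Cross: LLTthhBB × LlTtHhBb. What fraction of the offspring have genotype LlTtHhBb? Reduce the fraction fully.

LLTthhBB gametes: LThB×8, LthB×8
LlTtHhBb gametes: LTHB×1, LTHb×1, LThB×1, LThb×1, LtHB×1, LtHb×1, LthB×1, Lthb×1, lTHB×1, lTHb×1, lThB×1, lThb×1, ltHB×1, ltHb×1, lthB×1, lthb×1
LLTthhBB×LlTtHhBb grid (16·16=256): LLTTHhBB=8 LLTTHhBb=8 LLTThhBB=8 LLTThhBb=8 LLTtHhBB=16 LLTtHhBb=16 LLTthhBB=16 LLTthhBb=16 LLttHhBB=8 LLttHhBb=8 LLtthhBB=8 LLtthhBb=8 LlTTHhBB=8 LlTTHhBb=8 LlTThhBB=8 LlTThhBb=8 LlTtHhBB=16 LlTtHhBb=16 LlTthhBB=16 LlTthhBb=16 LlttHhBB=8 LlttHhBb=8 LltthhBB=8 LltthhBb=8
LlTtHhBb hits 16/256; gcd=16; 16÷16/256÷16 = 1/16

P(LlTtHhBb) = 1/16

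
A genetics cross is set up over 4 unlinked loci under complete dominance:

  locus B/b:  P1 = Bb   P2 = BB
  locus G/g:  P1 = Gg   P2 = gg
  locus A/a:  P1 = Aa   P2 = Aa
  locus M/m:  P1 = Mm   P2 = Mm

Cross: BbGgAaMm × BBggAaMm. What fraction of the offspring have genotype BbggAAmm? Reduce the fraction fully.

P(BbggAAmm) = 1/64

BbGgAaMm gametes: BGAM×1, BGAm×1, BGaM×1, BGam×1, BgAM×1, BgAm×1, BgaM×1, Bgam×1, bGAM×1, bGAm×1, bGaM×1, bGam×1, bgAM×1, bgAm×1, bgaM×1, bgam×1
BBggAaMm gametes: BgAM×4, BgAm×4, BgaM×4, Bgam×4
BbGgAaMm×BBggAaMm grid (16·16=256): BBGgAAMM=4 BBGgAAMm=8 BBGgAAmm=4 BBGgAaMM=8 BBGgAaMm=16 BBGgAamm=8 BBGgaaMM=4 BBGgaaMm=8 BBGgaamm=4 BBggAAMM=4 BBggAAMm=8 BBggAAmm=4 BBggAaMM=8 BBggAaMm=16 BBggAamm=8 BBggaaMM=4 BBggaaMm=8 BBggaamm=4 BbGgAAMM=4 BbGgAAMm=8 BbGgAAmm=4 BbGgAaMM=8 BbGgAaMm=16 BbGgAamm=8 BbGgaaMM=4 BbGgaaMm=8 BbGgaamm=4 BbggAAMM=4 BbggAAMm=8 BbggAAmm=4 BbggAaMM=8 BbggAaMm=16 BbggAamm=8 BbggaaMM=4 BbggaaMm=8 Bbggaamm=4
BbggAAmm hits 4/256; gcd=4; 4÷4/256÷4 = 1/64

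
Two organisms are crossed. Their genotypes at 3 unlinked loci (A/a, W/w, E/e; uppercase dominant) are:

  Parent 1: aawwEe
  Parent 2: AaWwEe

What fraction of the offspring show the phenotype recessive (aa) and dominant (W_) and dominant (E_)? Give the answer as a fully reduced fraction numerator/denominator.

P(aa W_ E_) = 3/16

aawwEe gametes: awE×4, awe×4
AaWwEe gametes: AWE×1, AWe×1, AwE×1, Awe×1, aWE×1, aWe×1, awE×1, awe×1
aawwEe×AaWwEe grid (8·8=64): AaWwEE=4 AaWwEe=8 AaWwee=4 AawwEE=4 AawwEe=8 Aawwee=4 aaWwEE=4 aaWwEe=8 aaWwee=4 aawwEE=4 aawwEe=8 aawwee=4
aa W_ E_ hits 12/64; gcd=4; 12÷4/64÷4 = 3/16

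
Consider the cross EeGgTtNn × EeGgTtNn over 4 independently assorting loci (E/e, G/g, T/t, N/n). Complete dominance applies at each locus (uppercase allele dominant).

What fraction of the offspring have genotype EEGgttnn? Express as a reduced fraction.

P(EEGgttnn) = 1/128

EeGgTtNn gametes: EGTN×1, EGTn×1, EGtN×1, EGtn×1, EgTN×1, EgTn×1, EgtN×1, Egtn×1, eGTN×1, eGTn×1, eGtN×1, eGtn×1, egTN×1, egTn×1, egtN×1, egtn×1
EeGgTtNn gametes: EGTN×1, EGTn×1, EGtN×1, EGtn×1, EgTN×1, EgTn×1, EgtN×1, Egtn×1, eGTN×1, eGTn×1, eGtN×1, eGtn×1, egTN×1, egTn×1, egtN×1, egtn×1
EeGgTtNn×EeGgTtNn grid (16·16=256): EEGGTTNN=1 EEGGTTNn=2 EEGGTTnn=1 EEGGTtNN=2 EEGGTtNn=4 EEGGTtnn=2 EEGGttNN=1 EEGGttNn=2 EEGGttnn=1 EEGgTTNN=2 EEGgTTNn=4 EEGgTTnn=2 EEGgTtNN=4 EEGgTtNn=8 EEGgTtnn=4 EEGgttNN=2 EEGgttNn=4 EEGgttnn=2 EEggTTNN=1 EEggTTNn=2 EEggTTnn=1 EEggTtNN=2 EEggTtNn=4 EEggTtnn=2 EEggttNN=1 EEggttNn=2 EEggttnn=1 EeGGTTNN=2 EeGGTTNn=4 EeGGTTnn=2 EeGGTtNN=4 EeGGTtNn=8 EeGGTtnn=4 EeGGttNN=2 EeGGttNn=4 EeGGttnn=2 EeGgTTNN=4 EeGgTTNn=8 EeGgTTnn=4 EeGgTtNN=8 EeGgTtNn=16 EeGgTtnn=8 EeGgttNN=4 EeGgttNn=8 EeGgttnn=4 EeggTTNN=2 EeggTTNn=4 EeggTTnn=2 EeggTtNN=4 EeggTtNn=8 EeggTtnn=4 EeggttNN=2 EeggttNn=4 Eeggttnn=2 eeGGTTNN=1 eeGGTTNn=2 eeGGTTnn=1 eeGGTtNN=2 eeGGTtNn=4 eeGGTtnn=2 eeGGttNN=1 eeGGttNn=2 eeGGttnn=1 eeGgTTNN=2 eeGgTTNn=4 eeGgTTnn=2 eeGgTtNN=4 eeGgTtNn=8 eeGgTtnn=4 eeGgttNN=2 eeGgttNn=4 eeGgttnn=2 eeggTTNN=1 eeggTTNn=2 eeggTTnn=1 eeggTtNN=2 eeggTtNn=4 eeggTtnn=2 eeggttNN=1 eeggttNn=2 eeggttnn=1
EEGgttnn hits 2/256; gcd=2; 2÷2/256÷2 = 1/128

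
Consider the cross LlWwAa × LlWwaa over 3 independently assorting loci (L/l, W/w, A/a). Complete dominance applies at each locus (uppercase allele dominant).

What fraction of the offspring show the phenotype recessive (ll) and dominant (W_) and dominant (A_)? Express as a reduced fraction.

LlWwAa gametes: LWA×1, LWa×1, LwA×1, Lwa×1, lWA×1, lWa×1, lwA×1, lwa×1
LlWwaa gametes: LWa×2, Lwa×2, lWa×2, lwa×2
LlWwAa×LlWwaa grid (8·8=64): LLWWAa=2 LLWWaa=2 LLWwAa=4 LLWwaa=4 LLwwAa=2 LLwwaa=2 LlWWAa=4 LlWWaa=4 LlWwAa=8 LlWwaa=8 LlwwAa=4 Llwwaa=4 llWWAa=2 llWWaa=2 llWwAa=4 llWwaa=4 llwwAa=2 llwwaa=2
ll W_ A_ hits 6/64; gcd=2; 6÷2/64÷2 = 3/32

P(ll W_ A_) = 3/32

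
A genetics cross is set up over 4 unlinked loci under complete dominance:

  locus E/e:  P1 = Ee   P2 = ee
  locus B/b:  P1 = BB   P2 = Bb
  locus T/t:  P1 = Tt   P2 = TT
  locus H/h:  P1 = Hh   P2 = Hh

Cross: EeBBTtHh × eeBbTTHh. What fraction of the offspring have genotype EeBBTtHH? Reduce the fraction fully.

P(EeBBTtHH) = 1/32

EeBBTtHh gametes: EBTH×2, EBTh×2, EBtH×2, EBth×2, eBTH×2, eBTh×2, eBtH×2, eBth×2
eeBbTTHh gametes: eBTH×4, eBTh×4, ebTH×4, ebTh×4
EeBBTtHh×eeBbTTHh grid (16·16=256): EeBBTTHH=8 EeBBTTHh=16 EeBBTThh=8 EeBBTtHH=8 EeBBTtHh=16 EeBBTthh=8 EeBbTTHH=8 EeBbTTHh=16 EeBbTThh=8 EeBbTtHH=8 EeBbTtHh=16 EeBbTthh=8 eeBBTTHH=8 eeBBTTHh=16 eeBBTThh=8 eeBBTtHH=8 eeBBTtHh=16 eeBBTthh=8 eeBbTTHH=8 eeBbTTHh=16 eeBbTThh=8 eeBbTtHH=8 eeBbTtHh=16 eeBbTthh=8
EeBBTtHH hits 8/256; gcd=8; 8÷8/256÷8 = 1/32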